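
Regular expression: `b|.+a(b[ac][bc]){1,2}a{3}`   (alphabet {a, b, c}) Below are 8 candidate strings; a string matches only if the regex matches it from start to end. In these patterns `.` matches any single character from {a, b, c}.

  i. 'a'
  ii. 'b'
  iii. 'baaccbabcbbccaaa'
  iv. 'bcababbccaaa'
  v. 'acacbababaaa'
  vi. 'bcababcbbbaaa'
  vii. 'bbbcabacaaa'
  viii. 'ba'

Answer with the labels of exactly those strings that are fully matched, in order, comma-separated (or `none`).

ii, iii, iv, v, vii

i → no match
ii → match
iii → match
iv → match
v → match
vi → no match
vii → match
viii → no match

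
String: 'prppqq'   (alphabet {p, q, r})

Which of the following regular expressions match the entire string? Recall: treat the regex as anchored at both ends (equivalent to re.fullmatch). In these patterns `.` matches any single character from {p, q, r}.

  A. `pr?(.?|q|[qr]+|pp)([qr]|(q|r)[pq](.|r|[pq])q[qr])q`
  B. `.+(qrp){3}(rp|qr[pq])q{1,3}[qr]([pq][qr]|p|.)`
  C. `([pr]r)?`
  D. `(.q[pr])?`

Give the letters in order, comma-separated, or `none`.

A

A → match
B → no match
C → no match
D → no match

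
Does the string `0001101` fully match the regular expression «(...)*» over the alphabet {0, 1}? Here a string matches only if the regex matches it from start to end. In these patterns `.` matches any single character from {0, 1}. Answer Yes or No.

No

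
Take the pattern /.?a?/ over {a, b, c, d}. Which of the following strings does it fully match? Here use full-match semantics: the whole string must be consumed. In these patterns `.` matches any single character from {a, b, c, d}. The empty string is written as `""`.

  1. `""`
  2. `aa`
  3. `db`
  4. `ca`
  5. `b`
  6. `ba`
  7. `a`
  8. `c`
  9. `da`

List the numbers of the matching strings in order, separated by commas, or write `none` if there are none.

1, 2, 4, 5, 6, 7, 8, 9

1 → match
2 → match
3 → no match
4 → match
5 → match
6 → match
7 → match
8 → match
9 → match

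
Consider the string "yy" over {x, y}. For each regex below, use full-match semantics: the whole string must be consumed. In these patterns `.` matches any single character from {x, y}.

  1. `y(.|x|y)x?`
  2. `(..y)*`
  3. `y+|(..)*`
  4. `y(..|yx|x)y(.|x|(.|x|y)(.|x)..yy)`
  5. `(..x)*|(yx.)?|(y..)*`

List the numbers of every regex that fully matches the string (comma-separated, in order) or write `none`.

1, 3

1 → match
2 → no match
3 → match
4 → no match
5 → no match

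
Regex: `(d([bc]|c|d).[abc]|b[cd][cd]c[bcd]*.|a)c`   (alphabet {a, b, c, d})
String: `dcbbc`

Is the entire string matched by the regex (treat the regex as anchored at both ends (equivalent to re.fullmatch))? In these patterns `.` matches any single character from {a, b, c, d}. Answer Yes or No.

Yes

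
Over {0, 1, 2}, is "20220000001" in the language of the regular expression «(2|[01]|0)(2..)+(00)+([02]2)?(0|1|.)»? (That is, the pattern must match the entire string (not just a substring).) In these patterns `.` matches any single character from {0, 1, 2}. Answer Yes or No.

No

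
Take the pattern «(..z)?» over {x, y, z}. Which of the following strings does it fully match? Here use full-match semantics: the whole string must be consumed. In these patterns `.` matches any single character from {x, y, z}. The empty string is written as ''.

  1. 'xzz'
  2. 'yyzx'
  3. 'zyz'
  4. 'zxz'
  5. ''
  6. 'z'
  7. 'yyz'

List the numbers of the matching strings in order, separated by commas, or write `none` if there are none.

1. 'xzz' → match
2. 'yyzx' → no match
3. 'zyz' → match
4. 'zxz' → match
5. '' → match
6. 'z' → no match
7. 'yyz' → match

1, 3, 4, 5, 7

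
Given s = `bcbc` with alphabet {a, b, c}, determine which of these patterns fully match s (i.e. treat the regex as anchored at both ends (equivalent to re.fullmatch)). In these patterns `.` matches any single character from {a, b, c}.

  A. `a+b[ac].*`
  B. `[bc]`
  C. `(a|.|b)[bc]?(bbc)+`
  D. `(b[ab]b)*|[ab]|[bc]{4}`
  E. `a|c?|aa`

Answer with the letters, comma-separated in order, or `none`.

A → no match — must start with `a`
B → no match
C → no match — must end with `bbc`
D → match
E → no match

D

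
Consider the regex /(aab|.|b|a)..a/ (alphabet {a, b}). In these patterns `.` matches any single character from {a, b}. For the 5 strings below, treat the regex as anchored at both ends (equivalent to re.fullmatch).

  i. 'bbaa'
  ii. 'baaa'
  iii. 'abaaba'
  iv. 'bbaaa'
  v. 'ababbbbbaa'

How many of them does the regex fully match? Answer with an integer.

2

i → match
ii → match
iii → no match
iv → no match
v → no match
Total matched: 2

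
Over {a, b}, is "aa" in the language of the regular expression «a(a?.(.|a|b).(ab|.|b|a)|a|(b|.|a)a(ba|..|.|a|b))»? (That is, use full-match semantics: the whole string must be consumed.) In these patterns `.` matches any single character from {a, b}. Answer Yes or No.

Yes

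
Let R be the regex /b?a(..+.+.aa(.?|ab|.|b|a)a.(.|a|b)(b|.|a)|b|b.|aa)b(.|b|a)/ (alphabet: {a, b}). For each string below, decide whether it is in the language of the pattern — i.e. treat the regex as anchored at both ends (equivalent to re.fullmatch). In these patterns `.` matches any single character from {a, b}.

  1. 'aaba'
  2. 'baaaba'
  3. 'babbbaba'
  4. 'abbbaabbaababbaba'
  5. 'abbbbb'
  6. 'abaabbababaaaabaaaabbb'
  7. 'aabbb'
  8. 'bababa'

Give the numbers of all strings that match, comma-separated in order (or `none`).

1 → no match
2 → match
3 → no match
4 → match
5 → no match
6 → no match
7 → no match
8 → match

2, 4, 8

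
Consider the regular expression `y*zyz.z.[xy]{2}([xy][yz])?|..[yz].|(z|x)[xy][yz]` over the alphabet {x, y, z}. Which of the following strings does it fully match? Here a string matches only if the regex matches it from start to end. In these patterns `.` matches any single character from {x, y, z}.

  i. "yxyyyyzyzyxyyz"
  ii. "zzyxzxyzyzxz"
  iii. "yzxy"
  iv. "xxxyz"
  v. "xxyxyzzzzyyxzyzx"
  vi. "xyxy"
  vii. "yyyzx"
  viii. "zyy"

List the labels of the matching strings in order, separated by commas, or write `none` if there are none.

viii

i → no match
ii. "zzyxzxyzyzxz" → no match
iii. "yzxy" → no match
iv. "xxxyz" → no match
v → no match
vi. "xyxy" → no match
vii. "yyyzx" → no match
viii. "zyy" → match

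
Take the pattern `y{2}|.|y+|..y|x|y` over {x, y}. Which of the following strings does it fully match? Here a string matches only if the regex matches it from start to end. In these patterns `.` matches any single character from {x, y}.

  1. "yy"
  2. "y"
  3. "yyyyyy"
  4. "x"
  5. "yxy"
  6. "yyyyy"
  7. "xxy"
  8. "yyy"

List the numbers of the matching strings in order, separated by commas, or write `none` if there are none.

1, 2, 3, 4, 5, 6, 7, 8

1 → match
2 → match
3 → match
4 → match
5 → match
6 → match
7 → match
8 → match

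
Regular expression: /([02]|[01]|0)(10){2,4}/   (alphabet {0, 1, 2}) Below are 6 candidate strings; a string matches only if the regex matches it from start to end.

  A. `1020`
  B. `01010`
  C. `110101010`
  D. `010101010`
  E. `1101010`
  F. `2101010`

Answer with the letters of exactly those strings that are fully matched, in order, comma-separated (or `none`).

A → no match — must end with `10`
B → match
C → match
D → match
E → match
F → match

B, C, D, E, F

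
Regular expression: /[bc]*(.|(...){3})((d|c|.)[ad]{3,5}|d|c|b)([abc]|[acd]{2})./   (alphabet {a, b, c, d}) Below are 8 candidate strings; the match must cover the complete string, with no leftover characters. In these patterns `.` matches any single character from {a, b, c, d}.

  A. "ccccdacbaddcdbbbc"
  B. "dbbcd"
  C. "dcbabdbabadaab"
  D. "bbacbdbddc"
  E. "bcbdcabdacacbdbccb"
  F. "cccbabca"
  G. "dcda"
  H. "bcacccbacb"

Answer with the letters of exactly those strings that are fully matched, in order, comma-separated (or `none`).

F

A → no match
B. "dbbcd" → no match
C → no match
D. "bbacbdbddc" → no match
E → no match
F. "cccbabca" → match
G. "dcda" → no match
H. "bcacccbacb" → no match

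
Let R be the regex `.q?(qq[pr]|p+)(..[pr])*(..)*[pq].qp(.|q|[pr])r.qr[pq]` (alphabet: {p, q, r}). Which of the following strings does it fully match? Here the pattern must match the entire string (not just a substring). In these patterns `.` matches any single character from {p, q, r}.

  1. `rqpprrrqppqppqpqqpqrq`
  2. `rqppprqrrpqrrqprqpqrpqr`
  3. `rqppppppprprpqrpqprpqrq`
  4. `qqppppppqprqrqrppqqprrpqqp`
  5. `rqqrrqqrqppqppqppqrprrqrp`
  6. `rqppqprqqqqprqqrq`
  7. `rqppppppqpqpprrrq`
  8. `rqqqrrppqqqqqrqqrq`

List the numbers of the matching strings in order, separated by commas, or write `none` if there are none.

none

1 → no match
2 → no match
3 → no match
4 → no match
5 → no match
6 → no match
7 → no match
8 → no match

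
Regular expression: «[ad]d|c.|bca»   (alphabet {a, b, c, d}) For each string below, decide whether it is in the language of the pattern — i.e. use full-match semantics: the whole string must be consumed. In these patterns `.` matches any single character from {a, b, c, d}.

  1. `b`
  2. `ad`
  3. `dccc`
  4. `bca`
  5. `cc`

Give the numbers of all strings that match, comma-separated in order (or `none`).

1 → no match
2 → match
3 → no match
4 → match
5 → match

2, 4, 5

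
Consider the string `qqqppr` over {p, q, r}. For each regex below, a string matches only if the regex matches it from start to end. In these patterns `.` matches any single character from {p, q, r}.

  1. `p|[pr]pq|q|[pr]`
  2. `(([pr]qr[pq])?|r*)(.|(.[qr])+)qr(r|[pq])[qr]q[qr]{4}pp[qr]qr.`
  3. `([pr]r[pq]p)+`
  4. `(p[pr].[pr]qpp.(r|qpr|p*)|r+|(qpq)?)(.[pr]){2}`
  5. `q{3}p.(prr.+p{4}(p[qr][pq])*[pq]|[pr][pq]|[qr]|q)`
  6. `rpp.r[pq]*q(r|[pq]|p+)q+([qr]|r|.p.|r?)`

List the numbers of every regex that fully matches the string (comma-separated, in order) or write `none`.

1 → no match
2 → no match
3 → no match — must end with `p`
4 → no match
5 → match
6 → no match — must start with `rpp`

5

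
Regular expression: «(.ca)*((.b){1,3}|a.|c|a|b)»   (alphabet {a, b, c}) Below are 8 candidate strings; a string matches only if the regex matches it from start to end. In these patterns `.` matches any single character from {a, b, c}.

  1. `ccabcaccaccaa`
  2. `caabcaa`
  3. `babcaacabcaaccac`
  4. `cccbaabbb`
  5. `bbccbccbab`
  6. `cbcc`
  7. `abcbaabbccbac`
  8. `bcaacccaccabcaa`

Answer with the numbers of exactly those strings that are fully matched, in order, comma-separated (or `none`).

1

1 → match
2. `caabcaa` → no match
3 → no match
4. `cccbaabbb` → no match
5. `bbccbccbab` → no match
6. `cbcc` → no match
7 → no match
8 → no match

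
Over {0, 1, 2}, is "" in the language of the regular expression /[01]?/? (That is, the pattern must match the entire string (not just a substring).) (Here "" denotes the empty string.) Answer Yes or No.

Yes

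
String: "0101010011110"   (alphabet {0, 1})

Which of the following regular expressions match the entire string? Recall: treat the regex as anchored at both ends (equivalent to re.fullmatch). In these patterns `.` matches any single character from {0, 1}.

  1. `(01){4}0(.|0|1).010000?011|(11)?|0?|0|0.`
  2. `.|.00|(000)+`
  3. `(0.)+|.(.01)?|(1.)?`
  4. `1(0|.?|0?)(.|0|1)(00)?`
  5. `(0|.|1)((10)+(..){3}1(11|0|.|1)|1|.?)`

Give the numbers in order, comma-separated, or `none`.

5

1 → no match
2 → no match
3 → no match
4 → no match — must start with "1"
5 → match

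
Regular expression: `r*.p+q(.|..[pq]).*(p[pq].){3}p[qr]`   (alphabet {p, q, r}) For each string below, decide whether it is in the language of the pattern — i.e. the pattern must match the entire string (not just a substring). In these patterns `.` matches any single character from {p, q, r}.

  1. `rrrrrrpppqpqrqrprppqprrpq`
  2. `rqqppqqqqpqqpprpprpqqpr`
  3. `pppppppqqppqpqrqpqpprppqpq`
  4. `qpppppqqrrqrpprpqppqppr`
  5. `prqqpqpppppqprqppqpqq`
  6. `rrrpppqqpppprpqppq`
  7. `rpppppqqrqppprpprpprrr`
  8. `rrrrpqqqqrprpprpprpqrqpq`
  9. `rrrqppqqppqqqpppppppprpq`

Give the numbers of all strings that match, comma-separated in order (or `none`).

1 → no match
2 → no match
3 → no match
4 → match
5 → no match
6 → no match
7 → no match
8 → no match
9 → match

4, 9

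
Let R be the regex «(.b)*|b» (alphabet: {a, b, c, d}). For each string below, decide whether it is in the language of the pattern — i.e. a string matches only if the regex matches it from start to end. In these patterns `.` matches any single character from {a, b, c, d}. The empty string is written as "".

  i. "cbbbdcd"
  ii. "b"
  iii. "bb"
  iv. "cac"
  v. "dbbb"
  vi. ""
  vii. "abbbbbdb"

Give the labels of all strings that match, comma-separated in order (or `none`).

ii, iii, v, vi, vii

i → no match
ii → match
iii → match
iv → no match
v → match
vi → match
vii → match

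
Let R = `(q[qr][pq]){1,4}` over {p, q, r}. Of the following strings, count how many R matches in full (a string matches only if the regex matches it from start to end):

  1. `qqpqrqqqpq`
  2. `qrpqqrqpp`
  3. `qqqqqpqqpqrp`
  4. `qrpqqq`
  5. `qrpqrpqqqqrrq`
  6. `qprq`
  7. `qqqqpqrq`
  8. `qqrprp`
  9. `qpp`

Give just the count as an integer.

2

1 → no match
2 → no match
3 → match
4 → match
5 → no match
6 → no match
7 → no match
8 → no match
9 → no match
Total matched: 2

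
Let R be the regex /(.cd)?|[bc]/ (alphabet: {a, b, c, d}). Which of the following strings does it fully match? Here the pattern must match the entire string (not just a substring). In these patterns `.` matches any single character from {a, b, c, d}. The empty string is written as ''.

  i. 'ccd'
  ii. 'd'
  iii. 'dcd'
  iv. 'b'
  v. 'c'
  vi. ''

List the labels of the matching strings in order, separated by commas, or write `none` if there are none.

i → match
ii → no match
iii → match
iv → match
v → match
vi → match

i, iii, iv, v, vi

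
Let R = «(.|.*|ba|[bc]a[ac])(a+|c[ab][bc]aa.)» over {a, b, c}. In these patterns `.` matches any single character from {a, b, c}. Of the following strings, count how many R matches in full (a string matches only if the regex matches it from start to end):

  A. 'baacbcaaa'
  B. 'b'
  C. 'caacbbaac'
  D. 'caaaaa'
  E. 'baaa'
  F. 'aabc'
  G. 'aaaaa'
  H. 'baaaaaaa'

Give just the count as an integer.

A → match
B → no match
C → match
D → match
E → match
F → no match
G → match
H → match
Total matched: 6

6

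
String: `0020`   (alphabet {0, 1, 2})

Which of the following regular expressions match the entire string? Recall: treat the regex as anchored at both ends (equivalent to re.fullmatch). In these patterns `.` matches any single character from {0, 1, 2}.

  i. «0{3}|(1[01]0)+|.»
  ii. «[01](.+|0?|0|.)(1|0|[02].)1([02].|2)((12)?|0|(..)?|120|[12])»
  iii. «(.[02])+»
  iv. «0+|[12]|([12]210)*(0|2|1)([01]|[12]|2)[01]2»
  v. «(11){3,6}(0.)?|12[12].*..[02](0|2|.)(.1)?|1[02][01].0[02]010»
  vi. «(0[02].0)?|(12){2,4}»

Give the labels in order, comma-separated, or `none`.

iii, vi

i → no match
ii → no match
iii → match
iv → no match
v → no match
vi → match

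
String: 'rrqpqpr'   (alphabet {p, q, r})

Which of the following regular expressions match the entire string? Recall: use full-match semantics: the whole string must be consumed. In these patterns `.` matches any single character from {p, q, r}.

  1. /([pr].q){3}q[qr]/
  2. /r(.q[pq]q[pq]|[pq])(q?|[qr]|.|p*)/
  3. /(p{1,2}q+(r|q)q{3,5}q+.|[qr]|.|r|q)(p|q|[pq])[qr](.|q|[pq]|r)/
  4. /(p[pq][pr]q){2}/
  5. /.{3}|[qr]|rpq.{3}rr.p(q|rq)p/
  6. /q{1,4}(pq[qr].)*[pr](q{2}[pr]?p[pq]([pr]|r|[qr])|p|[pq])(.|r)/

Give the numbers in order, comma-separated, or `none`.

1 → no match
2 → match
3 → no match
4 → no match — must start with 'p'
5 → no match
6 → no match — must start with 'q'

2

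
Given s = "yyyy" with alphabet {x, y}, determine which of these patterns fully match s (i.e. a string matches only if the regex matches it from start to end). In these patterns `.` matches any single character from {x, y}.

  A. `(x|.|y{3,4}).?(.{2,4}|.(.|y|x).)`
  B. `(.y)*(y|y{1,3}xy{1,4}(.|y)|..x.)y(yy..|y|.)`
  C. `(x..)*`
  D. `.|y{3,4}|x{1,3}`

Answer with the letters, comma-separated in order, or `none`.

A, D

A → match
B → no match
C → no match
D → match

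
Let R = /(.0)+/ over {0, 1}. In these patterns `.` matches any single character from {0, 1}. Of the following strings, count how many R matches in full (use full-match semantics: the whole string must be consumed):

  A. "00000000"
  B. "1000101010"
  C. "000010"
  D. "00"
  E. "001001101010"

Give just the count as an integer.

4

A → match
B → match
C → match
D → match
E → no match
Total matched: 4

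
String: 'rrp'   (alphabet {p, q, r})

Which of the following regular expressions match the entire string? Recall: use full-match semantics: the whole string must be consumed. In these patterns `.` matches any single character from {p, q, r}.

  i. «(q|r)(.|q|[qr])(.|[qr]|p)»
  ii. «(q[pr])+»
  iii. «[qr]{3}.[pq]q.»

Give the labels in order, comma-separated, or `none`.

i

i → match
ii → no match — must start with 'q'
iii → no match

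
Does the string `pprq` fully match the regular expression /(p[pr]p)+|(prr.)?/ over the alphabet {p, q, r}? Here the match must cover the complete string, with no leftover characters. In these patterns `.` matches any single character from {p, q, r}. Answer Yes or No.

No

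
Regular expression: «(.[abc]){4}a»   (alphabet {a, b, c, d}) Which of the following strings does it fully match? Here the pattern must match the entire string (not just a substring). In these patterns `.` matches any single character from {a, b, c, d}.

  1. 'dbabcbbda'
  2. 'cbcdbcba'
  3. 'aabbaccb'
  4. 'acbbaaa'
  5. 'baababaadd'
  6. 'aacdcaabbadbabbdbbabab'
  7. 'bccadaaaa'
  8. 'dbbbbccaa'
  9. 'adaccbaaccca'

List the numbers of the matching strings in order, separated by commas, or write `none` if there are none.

7, 8

1. 'dbabcbbda' → no match
2. 'cbcdbcba' → no match
3. 'aabbaccb' → no match — must end with 'a'
4. 'acbbaaa' → no match
5. 'baababaadd' → no match — must end with 'a'
6 → no match — must end with 'a'
7. 'bccadaaaa' → match
8. 'dbbbbccaa' → match
9. 'adaccbaaccca' → no match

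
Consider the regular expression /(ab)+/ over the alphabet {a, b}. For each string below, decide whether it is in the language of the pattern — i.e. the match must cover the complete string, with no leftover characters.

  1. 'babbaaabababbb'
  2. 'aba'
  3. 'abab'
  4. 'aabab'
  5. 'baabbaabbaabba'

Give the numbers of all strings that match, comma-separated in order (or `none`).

3

1 → no match — must start with 'ab'
2. 'aba' → no match — must end with 'ab'
3. 'abab' → match
4. 'aabab' → no match — must start with 'ab'
5 → no match — must start with 'ab'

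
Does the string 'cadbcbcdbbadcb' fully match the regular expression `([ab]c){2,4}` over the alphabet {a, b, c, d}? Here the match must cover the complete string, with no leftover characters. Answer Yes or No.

No

Every match must end with 'c', but 'cadbcbcdbbadcb' does not.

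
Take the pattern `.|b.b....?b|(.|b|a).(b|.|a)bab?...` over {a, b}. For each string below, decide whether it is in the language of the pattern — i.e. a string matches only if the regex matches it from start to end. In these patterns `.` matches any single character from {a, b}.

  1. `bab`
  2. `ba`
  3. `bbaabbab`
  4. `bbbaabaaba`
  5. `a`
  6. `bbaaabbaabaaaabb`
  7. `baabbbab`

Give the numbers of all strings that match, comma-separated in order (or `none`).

5

1 → no match
2 → no match
3 → no match
4 → no match
5 → match
6 → no match
7 → no match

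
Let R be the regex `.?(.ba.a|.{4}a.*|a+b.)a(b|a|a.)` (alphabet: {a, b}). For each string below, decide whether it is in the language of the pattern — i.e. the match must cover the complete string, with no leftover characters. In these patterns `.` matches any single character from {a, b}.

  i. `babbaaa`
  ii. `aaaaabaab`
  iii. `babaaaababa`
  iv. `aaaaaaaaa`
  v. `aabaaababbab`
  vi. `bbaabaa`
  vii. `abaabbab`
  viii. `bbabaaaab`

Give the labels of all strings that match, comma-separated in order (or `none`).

i, ii, iv, v, viii

i → match
ii → match
iii → no match
iv → match
v → match
vi → no match
vii → no match
viii → match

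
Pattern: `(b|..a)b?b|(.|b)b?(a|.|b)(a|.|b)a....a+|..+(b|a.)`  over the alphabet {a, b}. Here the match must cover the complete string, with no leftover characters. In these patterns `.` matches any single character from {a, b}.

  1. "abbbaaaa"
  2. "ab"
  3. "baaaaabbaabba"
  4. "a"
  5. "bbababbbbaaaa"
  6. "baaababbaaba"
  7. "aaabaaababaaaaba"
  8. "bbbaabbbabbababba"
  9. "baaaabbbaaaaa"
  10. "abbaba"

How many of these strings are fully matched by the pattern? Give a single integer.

1 → match
2 → no match
3 → no match
4 → no match
5 → match
6 → no match
7 → no match
8 → no match
9 → match
10 → no match
Total matched: 3

3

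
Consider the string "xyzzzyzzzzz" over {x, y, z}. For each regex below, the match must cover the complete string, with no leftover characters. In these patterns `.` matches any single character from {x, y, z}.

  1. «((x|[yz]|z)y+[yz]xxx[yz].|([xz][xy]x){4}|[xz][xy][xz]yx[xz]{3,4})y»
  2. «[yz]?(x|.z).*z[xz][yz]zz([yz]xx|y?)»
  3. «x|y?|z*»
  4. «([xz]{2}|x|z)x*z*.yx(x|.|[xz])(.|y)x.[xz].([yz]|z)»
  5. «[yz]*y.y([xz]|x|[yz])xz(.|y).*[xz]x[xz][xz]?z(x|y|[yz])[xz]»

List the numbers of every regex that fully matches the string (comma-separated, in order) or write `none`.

1 → no match — must end with "y"
2 → match
3 → no match
4 → no match
5 → no match

2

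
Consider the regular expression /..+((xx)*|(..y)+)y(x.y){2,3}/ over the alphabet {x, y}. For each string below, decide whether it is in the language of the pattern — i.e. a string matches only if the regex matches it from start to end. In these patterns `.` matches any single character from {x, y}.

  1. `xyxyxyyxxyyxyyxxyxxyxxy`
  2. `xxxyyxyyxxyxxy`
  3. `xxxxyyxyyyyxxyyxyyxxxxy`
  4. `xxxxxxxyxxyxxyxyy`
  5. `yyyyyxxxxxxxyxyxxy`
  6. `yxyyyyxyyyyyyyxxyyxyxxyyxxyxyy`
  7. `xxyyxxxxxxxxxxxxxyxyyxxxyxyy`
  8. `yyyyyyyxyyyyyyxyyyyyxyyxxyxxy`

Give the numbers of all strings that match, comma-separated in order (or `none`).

1 → match
2 → match
3 → no match
4 → match
5 → no match
6 → match
7 → no match
8 → match

1, 2, 4, 6, 8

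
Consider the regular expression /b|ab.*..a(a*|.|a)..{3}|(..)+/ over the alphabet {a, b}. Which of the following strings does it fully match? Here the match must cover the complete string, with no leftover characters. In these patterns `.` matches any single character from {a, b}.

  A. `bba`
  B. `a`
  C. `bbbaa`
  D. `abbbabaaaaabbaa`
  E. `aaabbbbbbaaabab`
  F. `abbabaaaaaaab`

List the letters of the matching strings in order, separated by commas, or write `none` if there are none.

D, F

A → no match
B → no match
C → no match
D → match
E → no match
F → match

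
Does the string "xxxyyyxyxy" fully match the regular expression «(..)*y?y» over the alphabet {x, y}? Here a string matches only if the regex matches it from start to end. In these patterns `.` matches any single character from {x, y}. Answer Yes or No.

No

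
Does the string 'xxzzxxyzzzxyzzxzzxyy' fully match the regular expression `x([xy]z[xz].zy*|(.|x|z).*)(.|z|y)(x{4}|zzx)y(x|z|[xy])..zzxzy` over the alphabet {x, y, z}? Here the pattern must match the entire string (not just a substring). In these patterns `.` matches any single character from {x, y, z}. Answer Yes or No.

No

Every match must end with 'zzxzy', but 'xxzzxxyzzzxyzzxzzxyy' does not.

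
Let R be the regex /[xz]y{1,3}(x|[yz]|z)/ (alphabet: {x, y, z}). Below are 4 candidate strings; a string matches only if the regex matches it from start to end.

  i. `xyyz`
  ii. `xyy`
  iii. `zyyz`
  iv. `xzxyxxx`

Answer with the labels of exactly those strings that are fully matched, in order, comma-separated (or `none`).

i, ii, iii

i. `xyyz` → match
ii. `xyy` → match
iii. `zyyz` → match
iv. `xzxyxxx` → no match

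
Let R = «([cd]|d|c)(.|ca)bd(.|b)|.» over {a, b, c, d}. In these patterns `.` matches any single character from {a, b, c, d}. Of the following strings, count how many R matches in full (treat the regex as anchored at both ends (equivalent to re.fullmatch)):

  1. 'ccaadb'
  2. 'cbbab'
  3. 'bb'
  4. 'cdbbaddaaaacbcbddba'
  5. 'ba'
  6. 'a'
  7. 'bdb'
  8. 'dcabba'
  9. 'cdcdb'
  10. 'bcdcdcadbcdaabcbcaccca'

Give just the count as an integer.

1 → no match
2 → no match
3 → no match
4 → no match
5 → no match
6 → match
7 → no match
8 → no match
9 → no match
10 → no match
Total matched: 1

1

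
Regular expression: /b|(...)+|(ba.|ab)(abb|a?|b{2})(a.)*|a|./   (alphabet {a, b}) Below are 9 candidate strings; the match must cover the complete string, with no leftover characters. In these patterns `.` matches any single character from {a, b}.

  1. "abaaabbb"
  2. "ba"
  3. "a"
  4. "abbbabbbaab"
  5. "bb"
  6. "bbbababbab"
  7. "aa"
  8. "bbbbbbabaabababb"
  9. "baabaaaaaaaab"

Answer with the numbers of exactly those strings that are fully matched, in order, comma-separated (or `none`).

3

1 → no match
2 → no match
3 → match
4 → no match
5 → no match
6 → no match
7 → no match
8 → no match
9 → no match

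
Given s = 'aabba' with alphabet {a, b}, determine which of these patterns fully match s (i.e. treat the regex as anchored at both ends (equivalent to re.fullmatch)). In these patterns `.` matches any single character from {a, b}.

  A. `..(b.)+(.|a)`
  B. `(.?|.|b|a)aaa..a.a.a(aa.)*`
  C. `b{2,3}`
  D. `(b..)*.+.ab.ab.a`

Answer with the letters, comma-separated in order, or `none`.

A → match
B → no match
C → no match — must start with 'b'
D → no match

A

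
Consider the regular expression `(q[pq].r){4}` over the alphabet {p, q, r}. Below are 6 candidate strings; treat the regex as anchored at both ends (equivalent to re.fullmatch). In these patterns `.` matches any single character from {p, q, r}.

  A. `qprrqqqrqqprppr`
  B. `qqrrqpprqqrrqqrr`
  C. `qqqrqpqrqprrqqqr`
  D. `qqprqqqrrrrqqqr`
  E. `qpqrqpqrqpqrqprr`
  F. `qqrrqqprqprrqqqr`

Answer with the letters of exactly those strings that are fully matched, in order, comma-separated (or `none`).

A → no match
B → match
C → match
D → no match
E → match
F → match

B, C, E, F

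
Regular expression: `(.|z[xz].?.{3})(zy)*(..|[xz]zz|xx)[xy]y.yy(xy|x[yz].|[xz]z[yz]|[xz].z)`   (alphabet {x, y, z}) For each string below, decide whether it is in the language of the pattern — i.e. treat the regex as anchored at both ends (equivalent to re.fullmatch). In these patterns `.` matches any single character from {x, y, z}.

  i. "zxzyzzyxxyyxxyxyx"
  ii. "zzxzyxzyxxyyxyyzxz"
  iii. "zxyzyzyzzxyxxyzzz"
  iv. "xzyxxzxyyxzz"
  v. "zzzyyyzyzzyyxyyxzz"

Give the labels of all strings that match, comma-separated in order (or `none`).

i → no match
ii → match
iii → no match
iv. "xzyxxzxyyxzz" → no match
v → match

ii, v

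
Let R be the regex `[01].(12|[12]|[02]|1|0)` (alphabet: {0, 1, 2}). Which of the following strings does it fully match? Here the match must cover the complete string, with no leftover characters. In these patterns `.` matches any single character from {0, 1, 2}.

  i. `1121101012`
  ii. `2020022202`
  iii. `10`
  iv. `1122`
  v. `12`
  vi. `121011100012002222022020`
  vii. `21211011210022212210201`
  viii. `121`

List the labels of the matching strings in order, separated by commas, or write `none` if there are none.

viii

i → no match
ii → no match
iii → no match
iv → no match
v → no match
vi → no match
vii → no match
viii → match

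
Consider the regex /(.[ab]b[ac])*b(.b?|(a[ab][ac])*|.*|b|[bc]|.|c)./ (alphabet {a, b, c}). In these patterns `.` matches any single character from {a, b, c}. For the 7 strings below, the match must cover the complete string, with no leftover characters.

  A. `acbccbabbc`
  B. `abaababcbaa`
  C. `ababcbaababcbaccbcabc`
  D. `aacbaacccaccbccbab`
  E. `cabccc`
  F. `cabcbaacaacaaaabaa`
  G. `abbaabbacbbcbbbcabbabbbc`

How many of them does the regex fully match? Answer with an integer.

2

A → no match
B → no match
C → no match
D → no match
E → no match
F → match
G → match
Total matched: 2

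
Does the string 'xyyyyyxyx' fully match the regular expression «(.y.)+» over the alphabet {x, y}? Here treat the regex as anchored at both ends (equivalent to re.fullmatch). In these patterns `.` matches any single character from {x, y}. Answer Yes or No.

Yes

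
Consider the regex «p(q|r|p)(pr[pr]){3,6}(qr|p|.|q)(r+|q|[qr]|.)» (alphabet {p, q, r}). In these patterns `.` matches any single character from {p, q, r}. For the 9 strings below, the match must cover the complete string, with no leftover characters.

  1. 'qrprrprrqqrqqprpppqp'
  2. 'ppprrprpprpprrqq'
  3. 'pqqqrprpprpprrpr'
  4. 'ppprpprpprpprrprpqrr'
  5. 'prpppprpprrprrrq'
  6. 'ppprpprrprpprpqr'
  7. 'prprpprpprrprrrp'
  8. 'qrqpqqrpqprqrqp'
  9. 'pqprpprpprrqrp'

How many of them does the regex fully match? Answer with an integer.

5

1 → no match — must start with 'p'
2 → match
3 → no match
4 → match
5 → no match
6 → match
7 → match
8 → no match — must start with 'p'
9 → match
Total matched: 5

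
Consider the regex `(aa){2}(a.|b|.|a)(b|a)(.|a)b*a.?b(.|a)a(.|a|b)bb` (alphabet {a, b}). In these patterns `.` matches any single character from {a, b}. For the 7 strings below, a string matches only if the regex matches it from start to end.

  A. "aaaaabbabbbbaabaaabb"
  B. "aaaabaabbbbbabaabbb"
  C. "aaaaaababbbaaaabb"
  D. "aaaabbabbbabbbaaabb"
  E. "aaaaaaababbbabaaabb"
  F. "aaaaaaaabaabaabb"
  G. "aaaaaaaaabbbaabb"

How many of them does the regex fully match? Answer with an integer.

A → match
B → match
C → no match
D → no match
E → no match
F → no match
G → match
Total matched: 3

3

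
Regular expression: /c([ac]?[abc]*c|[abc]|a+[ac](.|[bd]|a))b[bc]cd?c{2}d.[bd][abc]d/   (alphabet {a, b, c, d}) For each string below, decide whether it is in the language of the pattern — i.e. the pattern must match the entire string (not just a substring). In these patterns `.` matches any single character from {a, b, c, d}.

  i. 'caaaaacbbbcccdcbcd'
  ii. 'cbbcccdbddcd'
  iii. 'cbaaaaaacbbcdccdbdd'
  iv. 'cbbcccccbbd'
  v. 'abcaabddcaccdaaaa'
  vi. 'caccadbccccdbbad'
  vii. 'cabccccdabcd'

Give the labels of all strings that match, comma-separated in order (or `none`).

i → match
ii. 'cbbcccdbddcd' → no match
iii → no match
iv. 'cbbcccccbbd' → no match
v → no match — must start with 'c'
vi → no match
vii. 'cabccccdabcd' → match

i, vii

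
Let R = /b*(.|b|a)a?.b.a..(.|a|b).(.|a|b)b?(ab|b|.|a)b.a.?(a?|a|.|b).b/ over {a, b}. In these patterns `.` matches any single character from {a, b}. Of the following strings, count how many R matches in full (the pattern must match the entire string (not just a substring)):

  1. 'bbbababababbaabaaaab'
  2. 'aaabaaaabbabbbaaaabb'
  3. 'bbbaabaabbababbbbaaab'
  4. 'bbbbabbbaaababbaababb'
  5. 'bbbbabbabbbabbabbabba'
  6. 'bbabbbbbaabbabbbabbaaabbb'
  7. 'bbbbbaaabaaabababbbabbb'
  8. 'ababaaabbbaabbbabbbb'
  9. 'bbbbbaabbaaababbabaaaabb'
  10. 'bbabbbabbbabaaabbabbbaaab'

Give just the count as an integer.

4

1 → no match
2 → match
3 → match
4 → no match
5 → no match — must end with 'b'
6 → no match
7 → match
8 → no match
9 → match
10 → no match
Total matched: 4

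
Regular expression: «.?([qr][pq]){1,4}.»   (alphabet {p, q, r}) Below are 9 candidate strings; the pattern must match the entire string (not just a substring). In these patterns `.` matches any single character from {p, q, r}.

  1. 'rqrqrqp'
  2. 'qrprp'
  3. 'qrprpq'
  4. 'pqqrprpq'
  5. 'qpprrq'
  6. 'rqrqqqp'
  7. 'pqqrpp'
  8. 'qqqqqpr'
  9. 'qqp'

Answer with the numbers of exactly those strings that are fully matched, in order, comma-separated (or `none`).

1, 3, 4, 6, 7, 8, 9

1. 'rqrqrqp' → match
2. 'qrprp' → no match
3. 'qrprpq' → match
4. 'pqqrprpq' → match
5. 'qpprrq' → no match
6. 'rqrqqqp' → match
7. 'pqqrpp' → match
8. 'qqqqqpr' → match
9. 'qqp' → match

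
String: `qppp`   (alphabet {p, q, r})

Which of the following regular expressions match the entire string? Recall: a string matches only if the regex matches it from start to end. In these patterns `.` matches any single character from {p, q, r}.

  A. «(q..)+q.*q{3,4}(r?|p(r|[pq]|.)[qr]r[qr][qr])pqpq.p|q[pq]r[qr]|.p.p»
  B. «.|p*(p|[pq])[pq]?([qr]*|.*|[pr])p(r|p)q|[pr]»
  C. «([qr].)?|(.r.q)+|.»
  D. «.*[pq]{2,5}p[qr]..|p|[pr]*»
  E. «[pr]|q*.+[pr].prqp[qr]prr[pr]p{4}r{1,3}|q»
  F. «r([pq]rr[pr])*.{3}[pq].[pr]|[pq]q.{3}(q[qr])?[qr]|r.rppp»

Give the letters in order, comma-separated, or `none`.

A

A → match
B → no match
C → no match
D → no match
E → no match
F → no match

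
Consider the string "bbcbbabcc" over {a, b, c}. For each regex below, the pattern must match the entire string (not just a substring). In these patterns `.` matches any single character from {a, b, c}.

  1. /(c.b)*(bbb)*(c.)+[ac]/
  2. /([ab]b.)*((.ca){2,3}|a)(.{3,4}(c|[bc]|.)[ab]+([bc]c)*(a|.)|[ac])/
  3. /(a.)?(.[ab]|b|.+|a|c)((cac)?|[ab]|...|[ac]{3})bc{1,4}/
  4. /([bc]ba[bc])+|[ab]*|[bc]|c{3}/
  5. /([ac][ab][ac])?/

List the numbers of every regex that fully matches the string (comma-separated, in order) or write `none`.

3

1 → no match
2 → no match
3 → match
4 → no match
5 → no match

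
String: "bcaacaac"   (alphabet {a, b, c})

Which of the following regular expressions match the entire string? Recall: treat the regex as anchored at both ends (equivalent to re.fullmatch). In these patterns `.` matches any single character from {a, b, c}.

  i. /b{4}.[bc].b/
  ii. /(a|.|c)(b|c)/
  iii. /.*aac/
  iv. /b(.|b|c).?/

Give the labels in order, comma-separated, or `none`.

i → no match — must end with "b"
ii → no match
iii → match
iv → no match

iii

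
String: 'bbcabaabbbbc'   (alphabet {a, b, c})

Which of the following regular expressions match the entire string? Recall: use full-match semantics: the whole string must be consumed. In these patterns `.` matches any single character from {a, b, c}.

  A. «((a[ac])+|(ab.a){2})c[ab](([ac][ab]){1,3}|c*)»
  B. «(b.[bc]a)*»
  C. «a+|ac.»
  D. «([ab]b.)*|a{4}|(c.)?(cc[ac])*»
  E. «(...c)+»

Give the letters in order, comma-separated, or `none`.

A → no match
B → no match
C → no match
D → match
E → no match

D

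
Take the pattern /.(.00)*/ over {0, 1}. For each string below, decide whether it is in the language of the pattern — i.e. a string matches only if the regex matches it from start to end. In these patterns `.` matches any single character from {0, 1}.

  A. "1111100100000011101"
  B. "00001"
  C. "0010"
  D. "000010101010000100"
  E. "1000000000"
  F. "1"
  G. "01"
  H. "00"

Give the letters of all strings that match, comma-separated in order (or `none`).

E, F

A → no match
B. "00001" → no match
C. "0010" → no match
D → no match
E. "1000000000" → match
F. "1" → match
G. "01" → no match
H. "00" → no match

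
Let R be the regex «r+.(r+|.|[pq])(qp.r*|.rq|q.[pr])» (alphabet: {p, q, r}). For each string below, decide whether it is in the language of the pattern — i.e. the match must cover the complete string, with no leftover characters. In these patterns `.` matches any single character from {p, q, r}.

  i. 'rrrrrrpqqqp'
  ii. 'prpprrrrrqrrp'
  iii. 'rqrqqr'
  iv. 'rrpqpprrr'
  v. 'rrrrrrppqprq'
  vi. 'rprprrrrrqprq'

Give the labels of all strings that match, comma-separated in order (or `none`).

i, iii, iv

i. 'rrrrrrpqqqp' → match
ii → no match — must start with 'r'
iii. 'rqrqqr' → match
iv. 'rrpqpprrr' → match
v. 'rrrrrrppqprq' → no match
vi → no match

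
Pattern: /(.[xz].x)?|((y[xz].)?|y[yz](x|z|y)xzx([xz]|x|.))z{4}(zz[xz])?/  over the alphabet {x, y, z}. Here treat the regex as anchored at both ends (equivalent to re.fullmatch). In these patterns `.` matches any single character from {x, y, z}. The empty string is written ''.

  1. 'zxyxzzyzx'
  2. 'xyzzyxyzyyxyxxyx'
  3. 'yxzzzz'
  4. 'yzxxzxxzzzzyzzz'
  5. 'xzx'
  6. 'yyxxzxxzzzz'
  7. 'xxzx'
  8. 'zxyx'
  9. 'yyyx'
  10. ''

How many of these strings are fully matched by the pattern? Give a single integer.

4

1 → no match
2 → no match
3 → no match
4 → no match
5 → no match
6 → match
7 → match
8 → match
9 → no match
10 → match
Total matched: 4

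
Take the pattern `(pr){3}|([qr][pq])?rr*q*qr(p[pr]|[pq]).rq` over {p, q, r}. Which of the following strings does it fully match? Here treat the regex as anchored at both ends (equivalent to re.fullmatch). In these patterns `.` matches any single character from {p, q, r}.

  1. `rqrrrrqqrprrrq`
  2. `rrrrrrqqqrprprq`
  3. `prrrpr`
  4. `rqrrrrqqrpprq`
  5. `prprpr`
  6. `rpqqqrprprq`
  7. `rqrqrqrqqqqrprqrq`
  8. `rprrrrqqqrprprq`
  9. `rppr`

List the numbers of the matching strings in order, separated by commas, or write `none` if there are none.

1, 2, 4, 5, 8

1 → match
2 → match
3 → no match
4 → match
5 → match
6 → no match
7 → no match
8 → match
9 → no match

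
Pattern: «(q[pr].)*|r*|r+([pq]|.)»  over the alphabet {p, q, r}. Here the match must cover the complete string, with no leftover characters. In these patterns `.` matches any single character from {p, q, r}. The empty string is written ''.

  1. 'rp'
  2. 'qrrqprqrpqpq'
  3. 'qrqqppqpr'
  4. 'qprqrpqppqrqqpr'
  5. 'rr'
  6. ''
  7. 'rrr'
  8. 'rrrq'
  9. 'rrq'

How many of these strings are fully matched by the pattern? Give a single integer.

1 → match
2 → match
3 → match
4 → match
5 → match
6 → match
7 → match
8 → match
9 → match
Total matched: 9

9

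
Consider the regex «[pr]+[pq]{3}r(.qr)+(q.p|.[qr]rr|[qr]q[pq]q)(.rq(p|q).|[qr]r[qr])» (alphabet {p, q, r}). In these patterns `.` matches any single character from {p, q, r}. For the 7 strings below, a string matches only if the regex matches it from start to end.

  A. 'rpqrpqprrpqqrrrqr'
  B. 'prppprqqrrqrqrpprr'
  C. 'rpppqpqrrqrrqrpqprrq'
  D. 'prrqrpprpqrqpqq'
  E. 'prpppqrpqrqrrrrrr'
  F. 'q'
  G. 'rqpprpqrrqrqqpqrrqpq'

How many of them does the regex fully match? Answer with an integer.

A → no match
B → no match
C → no match
D → no match
E → match
F → no match
G → match
Total matched: 2

2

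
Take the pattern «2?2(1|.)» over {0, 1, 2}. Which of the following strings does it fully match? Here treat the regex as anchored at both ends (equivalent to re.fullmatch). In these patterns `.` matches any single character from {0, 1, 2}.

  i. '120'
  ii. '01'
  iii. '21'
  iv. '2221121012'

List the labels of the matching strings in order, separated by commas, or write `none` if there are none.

iii

i → no match
ii → no match
iii → match
iv → no match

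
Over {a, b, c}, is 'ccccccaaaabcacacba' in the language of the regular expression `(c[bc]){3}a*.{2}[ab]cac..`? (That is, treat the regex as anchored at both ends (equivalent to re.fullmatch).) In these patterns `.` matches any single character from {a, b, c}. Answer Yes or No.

Yes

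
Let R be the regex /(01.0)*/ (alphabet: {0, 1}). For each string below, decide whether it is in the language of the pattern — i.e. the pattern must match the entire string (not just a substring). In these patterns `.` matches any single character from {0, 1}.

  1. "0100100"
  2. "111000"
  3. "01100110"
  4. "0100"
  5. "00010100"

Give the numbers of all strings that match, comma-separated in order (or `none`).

3, 4

1 → no match
2 → no match
3 → match
4 → match
5 → no match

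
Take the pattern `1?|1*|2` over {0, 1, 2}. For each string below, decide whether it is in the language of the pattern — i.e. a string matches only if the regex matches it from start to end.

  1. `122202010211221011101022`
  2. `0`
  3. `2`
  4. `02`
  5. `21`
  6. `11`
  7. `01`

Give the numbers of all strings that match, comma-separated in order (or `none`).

1 → no match
2 → no match
3 → match
4 → no match
5 → no match
6 → match
7 → no match

3, 6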